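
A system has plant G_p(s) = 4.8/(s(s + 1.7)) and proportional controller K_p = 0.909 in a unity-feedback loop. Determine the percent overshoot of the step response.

The closed-loop denominator s² + 1.7s + 4.363 gives ω_n = √4.363 = 2.089 and ζ = 1.7/(2ω_n) = 0.4069.
%OS = 100·exp(−πζ/√(1−ζ²)) = 100·exp(−π·0.4069/√0.8344) = 24.7%.

24.7%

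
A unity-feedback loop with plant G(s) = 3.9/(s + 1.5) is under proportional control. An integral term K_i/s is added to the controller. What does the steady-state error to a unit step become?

0

The integrator makes K_pos = lim_{s→0} C(s)G(s) infinite, so e_ss = 1/(1+K_pos) = 0.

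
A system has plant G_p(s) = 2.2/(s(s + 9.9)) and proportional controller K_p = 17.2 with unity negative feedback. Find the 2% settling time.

T_s ≈ 0.808 s

From 1 + K_pG_p(s) = 0: s² + 9.9s + 37.84 = 0 ⇒ ω_n = 6.151, ζ = 0.8047.
2% settling time T_s ≈ 4/(ζω_n) = 4/4.95 = 0.808 s.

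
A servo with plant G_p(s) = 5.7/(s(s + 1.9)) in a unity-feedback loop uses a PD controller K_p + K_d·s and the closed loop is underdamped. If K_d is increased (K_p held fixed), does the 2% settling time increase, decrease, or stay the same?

decrease

Characteristic equation s² + (1.9 + 5.7K_d)s + 5.7K_p = 0: raising K_d increases ζω_n = (1.9+5.7K_d)/2 while the loop stays underdamped, so T_s ≈ 4/(ζω_n) decreases.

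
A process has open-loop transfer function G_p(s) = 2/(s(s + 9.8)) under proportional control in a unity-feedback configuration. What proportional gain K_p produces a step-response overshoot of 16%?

From %OS = 100·exp(−πζ/√(1−ζ²)) = 16%, ζ = −ln(0.16)/√(π²+ln²(0.16)) = 0.5039.
Characteristic equation s² + 9.8s + 2K_p = 0 gives ζ = 9.8/(2√(2K_p)).
Setting ζ = 0.5039: √(2K_p) = 9.8/(2·0.5039) = 9.725, so K_p = 94.57/2 = 47.3.

K_p = 47.3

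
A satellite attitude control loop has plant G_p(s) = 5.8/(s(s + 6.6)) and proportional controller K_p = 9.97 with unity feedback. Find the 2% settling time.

Closed-loop characteristic equation: s² + 6.6s + 57.83 = 0, so ω_n = 7.604 rad/s and ζ = 6.6/(2·7.604) = 0.434.
2% settling time T_s ≈ 4/(ζω_n) = 4/3.3 = 1.21 s.

T_s ≈ 1.21 s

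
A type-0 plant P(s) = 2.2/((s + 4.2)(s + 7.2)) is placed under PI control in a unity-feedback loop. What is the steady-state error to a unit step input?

0

The PI controller's integrator makes the forward path type 1, so e_ss to a step is zero.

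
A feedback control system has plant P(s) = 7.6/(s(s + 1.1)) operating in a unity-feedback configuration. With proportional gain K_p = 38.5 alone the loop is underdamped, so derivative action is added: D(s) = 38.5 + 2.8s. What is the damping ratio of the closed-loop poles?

Forward path: (38.5 + 2.8s)·7.6/(s(s+1.1)). The closed-loop characteristic equation is s² + (1.1 + 7.6·2.8)s + 7.6·38.5 = 0.
That is s² + 22.38s + 292.6 = 0, so ω_n = 17.11 rad/s and ζ = 22.38/(2·17.11) = 0.6542.

ζ = 0.654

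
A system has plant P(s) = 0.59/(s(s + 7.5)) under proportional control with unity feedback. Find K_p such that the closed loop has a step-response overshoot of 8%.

K_p = 60.7

From %OS = 100·exp(−πζ/√(1−ζ²)) = 8%, ζ = −ln(0.08)/√(π²+ln²(0.08)) = 0.6266.
Characteristic equation s² + 7.5s + 0.59K_p = 0 gives ζ = 7.5/(2√(0.59K_p)).
Setting ζ = 0.6266: √(0.59K_p) = 7.5/(2·0.6266) = 5.985, so K_p = 35.82/0.59 = 60.7.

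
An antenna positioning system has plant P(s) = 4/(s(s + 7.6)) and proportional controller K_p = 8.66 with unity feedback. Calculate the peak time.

T_p = 0.699 s

Closed-loop characteristic equation: s² + 7.6s + 34.64 = 0, so ω_n = 5.886 rad/s and ζ = 7.6/(2·5.886) = 0.6456.
Damped frequency ω_d = ω_n√(1−ζ²) = 4.494 rad/s, so peak time T_p = π/ω_d = 0.699 s.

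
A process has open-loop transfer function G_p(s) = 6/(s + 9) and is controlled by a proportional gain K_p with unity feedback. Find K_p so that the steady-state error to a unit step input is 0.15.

For a type-0 loop with proportional control, e_ss = 1/(1 + K_p·G_p(0)).
G_p(0) = 0.6667. Require 1/(1 + K_p·0.6667) = 0.15, so 1 + 0.6667·K_p = 6.667.
K_p = (6.667 − 1)/0.6667 = 8.5.

K_p = 8.5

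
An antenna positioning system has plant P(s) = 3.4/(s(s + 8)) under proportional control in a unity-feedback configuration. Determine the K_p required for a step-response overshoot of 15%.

K_p = 17.6

From %OS = 100·exp(−πζ/√(1−ζ²)) = 15%, ζ = −ln(0.15)/√(π²+ln²(0.15)) = 0.5169.
Characteristic equation s² + 8s + 3.4K_p = 0 gives ζ = 8/(2√(3.4K_p)).
Setting ζ = 0.5169: √(3.4K_p) = 8/(2·0.5169) = 7.738, so K_p = 59.88/3.4 = 17.6.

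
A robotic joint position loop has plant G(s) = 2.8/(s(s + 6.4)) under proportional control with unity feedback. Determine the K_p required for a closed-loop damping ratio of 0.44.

Closed-loop characteristic equation: s² + 6.4s + K_p·2.8 = 0.
So ω_n = √(2.8K_p) and 2ζω_n = 6.4, giving ζ = 6.4/(2√(2.8K_p)).
Setting ζ = 0.44: √(2.8K_p) = 6.4/(2·0.44) = 7.273, so K_p = 52.89/2.8 = 18.9.

K_p = 18.9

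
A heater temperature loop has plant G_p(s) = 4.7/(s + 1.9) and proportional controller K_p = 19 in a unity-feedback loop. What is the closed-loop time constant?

Closed-loop transfer function: T(s) = K_p·G_p(s)/(1 + K_p·G_p(s)) = 89.3/(s + 1.9 + 89.3) = 89.3/(s + 91.2).
Time constant τ = 1/91.2 = 0.011 s.

τ = 0.011 s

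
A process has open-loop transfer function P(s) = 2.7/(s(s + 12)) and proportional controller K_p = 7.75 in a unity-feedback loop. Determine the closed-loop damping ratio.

The closed-loop denominator is s(s+12) + 7.75·2.7 = s² + 12s + 20.93.
Matching s² + 2ζω_n s + ω_n²: ω_n = √20.93 = 4.574 rad/s and 2ζω_n = 12, so ζ = 12/(2·4.574) = 1.31.

ζ = 1.31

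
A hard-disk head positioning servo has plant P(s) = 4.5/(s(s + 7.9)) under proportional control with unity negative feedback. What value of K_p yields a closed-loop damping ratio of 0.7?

K_p = 7.08

Closed-loop characteristic equation: s² + 7.9s + K_p·4.5 = 0.
So ω_n = √(4.5K_p) and 2ζω_n = 7.9, giving ζ = 7.9/(2√(4.5K_p)).
Setting ζ = 0.7: √(4.5K_p) = 7.9/(2·0.7) = 5.643, so K_p = 31.84/4.5 = 7.08.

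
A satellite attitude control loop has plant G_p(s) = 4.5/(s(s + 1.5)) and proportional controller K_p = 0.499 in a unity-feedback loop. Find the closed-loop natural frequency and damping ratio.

ω_n = 1.5 rad/s, ζ = 0.501

1 + K_p·G_p(s) = 0 gives s² + 1.5s + 2.245 = 0.
So ω_n² = 2.245 ⇒ ω_n = 1.498 rad/s, and ζ = 1.5/(2ω_n) = 0.501.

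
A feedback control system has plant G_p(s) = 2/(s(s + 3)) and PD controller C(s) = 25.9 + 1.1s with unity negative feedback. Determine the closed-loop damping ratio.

Forward path: (25.9 + 1.1s)·2/(s(s+3)). The closed-loop characteristic equation is s² + (3 + 2·1.1)s + 2·25.9 = 0.
That is s² + 5.2s + 51.8 = 0, so ω_n = 7.197 rad/s and ζ = 5.2/(2·7.197) = 0.3613.

ζ = 0.361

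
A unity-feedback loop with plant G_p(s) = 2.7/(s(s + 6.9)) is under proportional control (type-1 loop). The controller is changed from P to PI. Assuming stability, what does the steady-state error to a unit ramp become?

The integrator raises the loop to type 2, so K_v → ∞ and e_ss to a ramp is zero.

0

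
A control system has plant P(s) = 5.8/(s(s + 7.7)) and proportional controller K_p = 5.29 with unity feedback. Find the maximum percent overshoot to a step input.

Closed-loop characteristic equation: s² + 7.7s + 30.68 = 0, so ω_n = 5.539 rad/s and ζ = 7.7/(2·5.539) = 0.6951.
%OS = 100·exp(−πζ/√(1−ζ²)) = 100·exp(−π·0.6951/√0.5169) = 4.8%.

4.8%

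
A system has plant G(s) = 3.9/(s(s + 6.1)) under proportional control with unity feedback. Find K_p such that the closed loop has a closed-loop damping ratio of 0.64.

Closed-loop characteristic equation: s² + 6.1s + K_p·3.9 = 0.
So ω_n = √(3.9K_p) and 2ζω_n = 6.1, giving ζ = 6.1/(2√(3.9K_p)).
Setting ζ = 0.64: √(3.9K_p) = 6.1/(2·0.64) = 4.766, so K_p = 22.71/3.9 = 5.82.

K_p = 5.82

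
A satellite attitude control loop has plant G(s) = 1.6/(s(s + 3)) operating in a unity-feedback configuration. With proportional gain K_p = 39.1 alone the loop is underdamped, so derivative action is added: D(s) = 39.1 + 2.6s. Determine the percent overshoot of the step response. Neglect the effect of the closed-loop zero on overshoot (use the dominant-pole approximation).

Forward path: (39.1 + 2.6s)·1.6/(s(s+3)). The closed-loop characteristic equation is s² + (3 + 1.6·2.6)s + 1.6·39.1 = 0.
That is s² + 7.16s + 62.56 = 0, so ω_n = 7.909 rad/s and ζ = 7.16/(2·7.909) = 0.4526.
%OS = 100·exp(−πζ/√(1−ζ²)) = 20.3%.

20.3%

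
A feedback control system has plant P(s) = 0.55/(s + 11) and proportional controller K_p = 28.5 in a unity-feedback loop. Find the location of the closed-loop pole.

Closed-loop transfer function: T(s) = K_p·P(s)/(1 + K_p·P(s)) = 15.68/(s + 11 + 15.68) = 15.68/(s + 26.68).
The closed-loop pole is at s = −26.68.

s = -26.68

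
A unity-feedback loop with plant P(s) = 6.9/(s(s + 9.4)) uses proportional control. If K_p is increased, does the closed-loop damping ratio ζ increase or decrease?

ζ = 9.4/(2√(6.9K_p)); increasing K_p raises the denominator, so ζ falls.

decrease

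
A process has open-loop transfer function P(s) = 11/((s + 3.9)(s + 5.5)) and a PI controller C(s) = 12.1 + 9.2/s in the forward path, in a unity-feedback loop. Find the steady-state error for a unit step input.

0

The open loop C(s)P(s) has a pole at the origin (type 1), so the static position error constant is infinite and e_ss = 1/(1+∞) = 0.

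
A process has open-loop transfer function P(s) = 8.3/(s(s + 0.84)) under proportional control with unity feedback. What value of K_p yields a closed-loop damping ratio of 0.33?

Closed-loop characteristic equation: s² + 0.84s + K_p·8.3 = 0.
So ω_n = √(8.3K_p) and 2ζω_n = 0.84, giving ζ = 0.84/(2√(8.3K_p)).
Setting ζ = 0.33: √(8.3K_p) = 0.84/(2·0.33) = 1.273, so K_p = 1.62/8.3 = 0.195.

K_p = 0.195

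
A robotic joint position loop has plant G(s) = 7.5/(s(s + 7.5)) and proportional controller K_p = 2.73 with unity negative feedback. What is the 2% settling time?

Closed-loop characteristic equation: s² + 7.5s + 20.48 = 0, so ω_n = 4.525 rad/s and ζ = 7.5/(2·4.525) = 0.8287.
2% settling time T_s ≈ 4/(ζω_n) = 4/3.75 = 1.07 s.

T_s ≈ 1.07 s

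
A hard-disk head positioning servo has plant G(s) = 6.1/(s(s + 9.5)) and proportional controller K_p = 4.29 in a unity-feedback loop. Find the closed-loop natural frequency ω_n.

With unity feedback the closed-loop characteristic equation is s² + 9.5s + 4.29·6.1 = s² + 9.5s + 26.17 = 0.
So ω_n² = 26.17 ⇒ ω_n = 5.116 rad/s, and ζ = 9.5/(2ω_n) = 0.929.

ω_n = 5.12 rad/s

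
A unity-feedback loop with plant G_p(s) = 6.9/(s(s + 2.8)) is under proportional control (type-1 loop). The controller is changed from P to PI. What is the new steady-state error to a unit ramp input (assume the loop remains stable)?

0

The integrator raises the loop to type 2, so K_v → ∞ and e_ss to a ramp is zero.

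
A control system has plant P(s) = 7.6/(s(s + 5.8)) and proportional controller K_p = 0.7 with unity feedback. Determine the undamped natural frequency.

1 + K_p·P(s) = 0 gives s² + 5.8s + 5.32 = 0.
So ω_n² = 5.32 ⇒ ω_n = 2.307 rad/s, and ζ = 5.8/(2ω_n) = 1.26.

ω_n = 2.31 rad/s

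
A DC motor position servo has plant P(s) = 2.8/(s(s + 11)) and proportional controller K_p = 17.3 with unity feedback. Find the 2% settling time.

T_s ≈ 0.727 s

The closed-loop denominator s² + 11s + 48.44 gives ω_n = √48.44 = 6.96 and ζ = 11/(2ω_n) = 0.7902.
2% settling time T_s ≈ 4/(ζω_n) = 4/5.5 = 0.727 s.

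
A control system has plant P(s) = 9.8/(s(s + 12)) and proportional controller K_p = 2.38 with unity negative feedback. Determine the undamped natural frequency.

ω_n = 4.83 rad/s

1 + K_p·P(s) = 0 gives s² + 12s + 23.32 = 0.
Matching s² + 2ζω_n s + ω_n²: ω_n = √23.32 = 4.829 rad/s and 2ζω_n = 12, so ζ = 12/(2·4.829) = 1.24.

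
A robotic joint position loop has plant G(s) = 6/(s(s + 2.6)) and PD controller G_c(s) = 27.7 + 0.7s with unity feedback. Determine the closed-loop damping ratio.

ζ = 0.264

Forward path: (27.7 + 0.7s)·6/(s(s+2.6)). The closed-loop characteristic equation is s² + (2.6 + 6·0.7)s + 6·27.7 = 0.
That is s² + 6.8s + 166.2 = 0, so ω_n = 12.89 rad/s and ζ = 6.8/(2·12.89) = 0.2637.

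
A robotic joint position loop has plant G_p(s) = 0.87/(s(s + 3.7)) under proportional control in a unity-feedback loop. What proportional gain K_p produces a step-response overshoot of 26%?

From %OS = 100·exp(−πζ/√(1−ζ²)) = 26%, ζ = −ln(0.26)/√(π²+ln²(0.26)) = 0.3941.
Characteristic equation s² + 3.7s + 0.87K_p = 0 gives ζ = 3.7/(2√(0.87K_p)).
Setting ζ = 0.3941: √(0.87K_p) = 3.7/(2·0.3941) = 4.694, so K_p = 22.04/0.87 = 25.3.

K_p = 25.3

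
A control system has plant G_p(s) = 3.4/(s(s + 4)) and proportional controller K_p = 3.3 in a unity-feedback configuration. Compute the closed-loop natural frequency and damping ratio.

1 + K_p·G_p(s) = 0 gives s² + 4s + 11.22 = 0.
Matching s² + 2ζω_n s + ω_n²: ω_n = √11.22 = 3.35 rad/s and 2ζω_n = 4, so ζ = 4/(2·3.35) = 0.597.

ω_n = 3.35 rad/s, ζ = 0.597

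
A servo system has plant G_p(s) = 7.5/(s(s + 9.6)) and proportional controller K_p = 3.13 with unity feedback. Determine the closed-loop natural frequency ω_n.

The closed-loop denominator is s(s+9.6) + 3.13·7.5 = s² + 9.6s + 23.47.
So ω_n² = 23.47 ⇒ ω_n = 4.845 rad/s, and ζ = 9.6/(2ω_n) = 0.991.

ω_n = 4.85 rad/s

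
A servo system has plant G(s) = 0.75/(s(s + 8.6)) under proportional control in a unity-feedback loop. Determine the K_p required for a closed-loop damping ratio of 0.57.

K_p = 75.9

Closed-loop characteristic equation: s² + 8.6s + K_p·0.75 = 0.
So ω_n = √(0.75K_p) and 2ζω_n = 8.6, giving ζ = 8.6/(2√(0.75K_p)).
Setting ζ = 0.57: √(0.75K_p) = 8.6/(2·0.57) = 7.544, so K_p = 56.91/0.75 = 75.9.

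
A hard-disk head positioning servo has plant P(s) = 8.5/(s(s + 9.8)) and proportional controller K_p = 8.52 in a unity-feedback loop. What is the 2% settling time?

The closed-loop denominator s² + 9.8s + 72.42 gives ω_n = √72.42 = 8.51 and ζ = 9.8/(2ω_n) = 0.5758.
2% settling time T_s ≈ 4/(ζω_n) = 4/4.9 = 0.816 s.

T_s ≈ 0.816 s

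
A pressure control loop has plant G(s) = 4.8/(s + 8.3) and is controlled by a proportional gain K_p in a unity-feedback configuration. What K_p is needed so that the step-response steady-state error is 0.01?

K_p = 171

For a type-0 loop with proportional control, e_ss = 1/(1 + K_p·G(0)).
G(0) = 0.5783. Require 1/(1 + K_p·0.5783) = 0.01, so 1 + 0.5783·K_p = 100.
K_p = (100 − 1)/0.5783 = 171.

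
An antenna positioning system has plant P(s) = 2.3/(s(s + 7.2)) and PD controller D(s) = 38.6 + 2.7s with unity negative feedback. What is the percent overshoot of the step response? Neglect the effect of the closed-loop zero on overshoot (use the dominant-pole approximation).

Forward path: (38.6 + 2.7s)·2.3/(s(s+7.2)). The closed-loop characteristic equation is s² + (7.2 + 2.3·2.7)s + 2.3·38.6 = 0.
That is s² + 13.41s + 88.78 = 0, so ω_n = 9.422 rad/s and ζ = 13.41/(2·9.422) = 0.7116.
%OS = 100·exp(−πζ/√(1−ζ²)) = 4.15%.

4.15%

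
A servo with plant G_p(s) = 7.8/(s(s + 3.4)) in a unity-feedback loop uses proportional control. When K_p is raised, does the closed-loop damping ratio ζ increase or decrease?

ζ = 3.4/(2√(7.8K_p)); increasing K_p raises the denominator, so ζ falls.

decrease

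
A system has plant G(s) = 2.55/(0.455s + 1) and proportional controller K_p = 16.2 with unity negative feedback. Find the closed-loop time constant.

Closed loop: T(s) = K_p·G/(1+K_p·G) = 41.31/(0.455s + 1 + 41.31), with pole at s = −(1 + 41.31)/0.455 = −92.99.
Closed-loop time constant τ = 1/92.99 = 0.0108 s.

τ = 0.0108 s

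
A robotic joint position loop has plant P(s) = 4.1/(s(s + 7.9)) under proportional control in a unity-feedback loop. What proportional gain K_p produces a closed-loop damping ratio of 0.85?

K_p = 5.27

Closed-loop characteristic equation: s² + 7.9s + K_p·4.1 = 0.
So ω_n = √(4.1K_p) and 2ζω_n = 7.9, giving ζ = 7.9/(2√(4.1K_p)).
Setting ζ = 0.85: √(4.1K_p) = 7.9/(2·0.85) = 4.647, so K_p = 21.6/4.1 = 5.27.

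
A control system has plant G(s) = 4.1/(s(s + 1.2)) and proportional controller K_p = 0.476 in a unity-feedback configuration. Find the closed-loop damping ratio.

The closed-loop denominator is s(s+1.2) + 0.476·4.1 = s² + 1.2s + 1.952.
So ω_n² = 1.952 ⇒ ω_n = 1.397 rad/s, and ζ = 1.2/(2ω_n) = 0.429.

ζ = 0.429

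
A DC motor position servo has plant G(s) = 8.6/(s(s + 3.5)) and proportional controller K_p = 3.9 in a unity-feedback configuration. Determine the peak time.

T_p = 0.569 s

Closed-loop characteristic equation: s² + 3.5s + 33.54 = 0, so ω_n = 5.791 rad/s and ζ = 3.5/(2·5.791) = 0.3022.
Damped frequency ω_d = ω_n√(1−ζ²) = 5.521 rad/s, so peak time T_p = π/ω_d = 0.569 s.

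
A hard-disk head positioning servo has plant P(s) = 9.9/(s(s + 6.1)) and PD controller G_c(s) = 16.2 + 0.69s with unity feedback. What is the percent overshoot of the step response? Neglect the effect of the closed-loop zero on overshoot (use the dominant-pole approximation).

Forward path: (16.2 + 0.69s)·9.9/(s(s+6.1)). The closed-loop characteristic equation is s² + (6.1 + 9.9·0.69)s + 9.9·16.2 = 0.
That is s² + 12.93s + 160.4 = 0, so ω_n = 12.66 rad/s and ζ = 12.93/(2·12.66) = 0.5105.
%OS = 100·exp(−πζ/√(1−ζ²)) = 15.5%.

15.5%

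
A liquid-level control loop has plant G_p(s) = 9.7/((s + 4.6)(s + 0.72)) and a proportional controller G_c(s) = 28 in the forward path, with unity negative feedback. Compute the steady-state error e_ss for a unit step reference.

The loop is type 0. Static position error constant K_pos = G_c(0)·G_p(0) = 28·2.929 = 82.
Steady-state error to a unit step: e_ss = 1/(1+K_pos) = 1/83 = 0.012.

0.012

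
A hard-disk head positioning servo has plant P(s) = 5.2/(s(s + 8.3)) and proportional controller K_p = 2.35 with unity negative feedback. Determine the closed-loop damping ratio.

The closed-loop denominator is s(s+8.3) + 2.35·5.2 = s² + 8.3s + 12.22.
Matching s² + 2ζω_n s + ω_n²: ω_n = √12.22 = 3.496 rad/s and 2ζω_n = 8.3, so ζ = 8.3/(2·3.496) = 1.19.

ζ = 1.19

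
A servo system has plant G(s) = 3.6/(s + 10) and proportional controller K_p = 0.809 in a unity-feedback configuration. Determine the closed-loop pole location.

Closed-loop transfer function: T(s) = K_p·G(s)/(1 + K_p·G(s)) = 2.912/(s + 10 + 2.912) = 2.912/(s + 12.91).
The closed-loop pole is at s = −12.91.

s = -12.91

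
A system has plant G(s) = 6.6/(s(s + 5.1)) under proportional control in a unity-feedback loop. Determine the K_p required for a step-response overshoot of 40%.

From %OS = 100·exp(−πζ/√(1−ζ²)) = 40%, ζ = −ln(0.4)/√(π²+ln²(0.4)) = 0.28.
Characteristic equation s² + 5.1s + 6.6K_p = 0 gives ζ = 5.1/(2√(6.6K_p)).
Setting ζ = 0.28: √(6.6K_p) = 5.1/(2·0.28) = 9.107, so K_p = 82.94/6.6 = 12.6.

K_p = 12.6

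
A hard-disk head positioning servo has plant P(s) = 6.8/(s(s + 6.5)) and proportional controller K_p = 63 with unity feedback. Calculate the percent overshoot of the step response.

From 1 + K_pP(s) = 0: s² + 6.5s + 428.4 = 0 ⇒ ω_n = 20.7, ζ = 0.157.
%OS = 100·exp(−πζ/√(1−ζ²)) = 100·exp(−π·0.157/√0.9753) = 60.7%.

60.7%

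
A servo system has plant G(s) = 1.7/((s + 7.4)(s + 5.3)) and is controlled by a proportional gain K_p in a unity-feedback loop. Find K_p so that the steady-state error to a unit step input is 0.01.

The loop is type 0, so e_ss(step) = 1/(1 + K_pos) with K_pos = K_p·G(0).
G(0) = 0.04335. Require 1/(1 + K_p·0.04335) = 0.01, so 1 + 0.04335·K_p = 100.
K_p = (100 − 1)/0.04335 = 2280.

K_p = 2280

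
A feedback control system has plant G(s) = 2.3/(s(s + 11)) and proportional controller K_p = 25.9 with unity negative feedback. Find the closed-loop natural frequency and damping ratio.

ω_n = 7.72 rad/s, ζ = 0.713

1 + K_p·G(s) = 0 gives s² + 11s + 59.57 = 0.
So ω_n² = 59.57 ⇒ ω_n = 7.718 rad/s, and ζ = 11/(2ω_n) = 0.713.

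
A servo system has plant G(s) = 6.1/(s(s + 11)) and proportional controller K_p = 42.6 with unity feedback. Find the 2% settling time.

T_s ≈ 0.727 s

From 1 + K_pG(s) = 0: s² + 11s + 259.9 = 0 ⇒ ω_n = 16.12, ζ = 0.3412.
2% settling time T_s ≈ 4/(ζω_n) = 4/5.5 = 0.727 s.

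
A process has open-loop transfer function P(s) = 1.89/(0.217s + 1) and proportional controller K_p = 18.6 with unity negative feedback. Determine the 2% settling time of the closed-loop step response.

T_s ≈ 0.024 s

Closed loop: T(s) = K_p·P/(1+K_p·P) = 35.15/(0.217s + 1 + 35.15), with pole at s = −(1 + 35.15)/0.217 = −166.6.
τ = 1/166.6 = 0.006002 s, so 2% settling time ≈ 4τ = 0.024 s.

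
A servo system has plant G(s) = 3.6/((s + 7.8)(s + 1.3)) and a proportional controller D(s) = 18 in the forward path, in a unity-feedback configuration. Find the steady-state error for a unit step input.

0.135

The loop is type 0. Static position error constant K_pos = D(0)·G(0) = 18·0.355 = 6.391.
Steady-state error to a unit step: e_ss = 1/(1+K_pos) = 1/7.391 = 0.135.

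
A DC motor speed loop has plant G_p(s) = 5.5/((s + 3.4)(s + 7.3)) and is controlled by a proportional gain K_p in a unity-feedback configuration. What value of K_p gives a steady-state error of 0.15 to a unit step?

K_p = 25.6

Steady-state error for a unit step on this type-0 loop is 1/(1 + K_p·G_p(0)).
G_p(0) = 0.2216. Require 1/(1 + K_p·0.2216) = 0.15, so 1 + 0.2216·K_p = 6.667.
K_p = (6.667 − 1)/0.2216 = 25.6.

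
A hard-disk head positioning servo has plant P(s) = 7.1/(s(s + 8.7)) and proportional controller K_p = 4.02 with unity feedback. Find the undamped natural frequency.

ω_n = 5.34 rad/s

With unity feedback the closed-loop characteristic equation is s² + 8.7s + 4.02·7.1 = s² + 8.7s + 28.54 = 0.
Matching s² + 2ζω_n s + ω_n²: ω_n = √28.54 = 5.342 rad/s and 2ζω_n = 8.7, so ζ = 8.7/(2·5.342) = 0.814.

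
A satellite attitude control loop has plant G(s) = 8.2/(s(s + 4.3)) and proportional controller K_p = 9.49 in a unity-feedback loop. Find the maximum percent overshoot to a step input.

From 1 + K_pG(s) = 0: s² + 4.3s + 77.82 = 0 ⇒ ω_n = 8.821, ζ = 0.2437.
%OS = 100·exp(−πζ/√(1−ζ²)) = 100·exp(−π·0.2437/√0.9406) = 45.4%.

45.4%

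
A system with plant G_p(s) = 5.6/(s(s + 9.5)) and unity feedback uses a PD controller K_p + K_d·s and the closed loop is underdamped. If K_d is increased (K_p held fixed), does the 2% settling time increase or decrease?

Characteristic equation s² + (9.5 + 5.6K_d)s + 5.6K_p = 0: raising K_d increases ζω_n = (9.5+5.6K_d)/2 while the loop stays underdamped, so T_s ≈ 4/(ζω_n) decreases.

decrease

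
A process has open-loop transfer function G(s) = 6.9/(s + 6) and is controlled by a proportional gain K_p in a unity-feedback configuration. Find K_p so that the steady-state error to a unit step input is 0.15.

K_p = 4.93

For a type-0 loop with proportional control, e_ss = 1/(1 + K_p·G(0)).
G(0) = 1.15. Require 1/(1 + K_p·1.15) = 0.15, so 1 + 1.15·K_p = 6.667.
K_p = (6.667 − 1)/1.15 = 4.93.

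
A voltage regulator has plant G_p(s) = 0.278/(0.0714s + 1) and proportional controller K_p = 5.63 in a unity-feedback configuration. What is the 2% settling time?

Closed loop: T(s) = K_p·G_p/(1+K_p·G_p) = 1.565/(0.0714s + 1 + 1.565), with pole at s = −(1 + 1.565)/0.0714 = −35.93.
τ = 1/35.93 = 0.02783 s, so 2% settling time ≈ 4τ = 0.111 s.

T_s ≈ 0.111 s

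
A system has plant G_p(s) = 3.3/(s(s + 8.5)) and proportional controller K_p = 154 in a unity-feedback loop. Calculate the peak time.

The closed-loop denominator s² + 8.5s + 508.2 gives ω_n = √508.2 = 22.54 and ζ = 8.5/(2ω_n) = 0.1885.
Damped frequency ω_d = ω_n√(1−ζ²) = 22.14 rad/s, so peak time T_p = π/ω_d = 0.142 s.

T_p = 0.142 s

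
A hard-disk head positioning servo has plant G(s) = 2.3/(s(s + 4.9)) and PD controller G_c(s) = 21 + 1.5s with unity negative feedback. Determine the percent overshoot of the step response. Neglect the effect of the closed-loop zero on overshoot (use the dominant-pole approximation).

9.44%

Forward path: (21 + 1.5s)·2.3/(s(s+4.9)). The closed-loop characteristic equation is s² + (4.9 + 2.3·1.5)s + 2.3·21 = 0.
That is s² + 8.35s + 48.3 = 0, so ω_n = 6.95 rad/s and ζ = 8.35/(2·6.95) = 0.6007.
%OS = 100·exp(−πζ/√(1−ζ²)) = 9.44%.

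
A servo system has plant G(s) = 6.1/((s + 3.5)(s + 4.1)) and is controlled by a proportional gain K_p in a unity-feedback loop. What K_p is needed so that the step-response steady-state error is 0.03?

The loop is type 0, so e_ss(step) = 1/(1 + K_pos) with K_pos = K_p·G(0).
G(0) = 0.4251. Require 1/(1 + K_p·0.4251) = 0.03, so 1 + 0.4251·K_p = 33.33.
K_p = (33.33 − 1)/0.4251 = 76.1.

K_p = 76.1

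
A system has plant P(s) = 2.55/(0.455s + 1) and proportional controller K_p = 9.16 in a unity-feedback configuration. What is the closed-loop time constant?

τ = 0.0187 s

Closed loop: T(s) = K_p·P/(1+K_p·P) = 23.36/(0.455s + 1 + 23.36), with pole at s = −(1 + 23.36)/0.455 = −53.53.
Closed-loop time constant τ = 1/53.53 = 0.0187 s.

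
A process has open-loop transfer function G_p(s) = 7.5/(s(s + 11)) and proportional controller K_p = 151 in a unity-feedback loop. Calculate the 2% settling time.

T_s ≈ 0.727 s

Closed-loop characteristic equation: s² + 11s + 1132 = 0, so ω_n = 33.65 rad/s and ζ = 11/(2·33.65) = 0.1634.
2% settling time T_s ≈ 4/(ζω_n) = 4/5.5 = 0.727 s.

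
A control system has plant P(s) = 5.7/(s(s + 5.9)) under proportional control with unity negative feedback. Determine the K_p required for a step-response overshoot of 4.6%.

K_p = 3.12

From %OS = 100·exp(−πζ/√(1−ζ²)) = 4.6%, ζ = −ln(0.046)/√(π²+ln²(0.046)) = 0.7.
Characteristic equation s² + 5.9s + 5.7K_p = 0 gives ζ = 5.9/(2√(5.7K_p)).
Setting ζ = 0.7: √(5.7K_p) = 5.9/(2·0.7) = 4.214, so K_p = 17.76/5.7 = 3.12.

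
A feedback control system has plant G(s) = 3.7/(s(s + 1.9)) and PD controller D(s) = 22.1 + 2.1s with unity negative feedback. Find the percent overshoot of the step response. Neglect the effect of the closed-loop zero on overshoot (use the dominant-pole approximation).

Forward path: (22.1 + 2.1s)·3.7/(s(s+1.9)). The closed-loop characteristic equation is s² + (1.9 + 3.7·2.1)s + 3.7·22.1 = 0.
That is s² + 9.67s + 81.77 = 0, so ω_n = 9.043 rad/s and ζ = 9.67/(2·9.043) = 0.5347.
%OS = 100·exp(−πζ/√(1−ζ²)) = 13.7%.

13.7%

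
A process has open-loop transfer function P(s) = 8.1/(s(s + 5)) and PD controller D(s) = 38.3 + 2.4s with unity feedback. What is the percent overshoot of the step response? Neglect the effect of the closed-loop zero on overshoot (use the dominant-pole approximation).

Forward path: (38.3 + 2.4s)·8.1/(s(s+5)). The closed-loop characteristic equation is s² + (5 + 8.1·2.4)s + 8.1·38.3 = 0.
That is s² + 24.44s + 310.2 = 0, so ω_n = 17.61 rad/s and ζ = 24.44/(2·17.61) = 0.6938.
%OS = 100·exp(−πζ/√(1−ζ²)) = 4.85%.

4.85%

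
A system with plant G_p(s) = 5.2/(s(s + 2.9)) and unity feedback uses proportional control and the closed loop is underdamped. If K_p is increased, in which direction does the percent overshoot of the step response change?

increase

Characteristic equation s² + 2.9s + K_p·5.2 = 0: raising K_p raises ω_n while 2ζω_n = 2.9 is fixed, so ζ falls and overshoot grows.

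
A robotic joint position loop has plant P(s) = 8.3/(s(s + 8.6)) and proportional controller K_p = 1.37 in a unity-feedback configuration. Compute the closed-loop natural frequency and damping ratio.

1 + K_p·P(s) = 0 gives s² + 8.6s + 11.37 = 0.
Matching s² + 2ζω_n s + ω_n²: ω_n = √11.37 = 3.372 rad/s and 2ζω_n = 8.6, so ζ = 8.6/(2·3.372) = 1.28.

ω_n = 3.37 rad/s, ζ = 1.28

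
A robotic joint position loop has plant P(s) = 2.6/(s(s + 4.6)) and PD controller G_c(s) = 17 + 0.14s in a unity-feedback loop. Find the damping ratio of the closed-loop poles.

Forward path: (17 + 0.14s)·2.6/(s(s+4.6)). The closed-loop characteristic equation is s² + (4.6 + 2.6·0.14)s + 2.6·17 = 0.
That is s² + 4.964s + 44.2 = 0, so ω_n = 6.648 rad/s and ζ = 4.964/(2·6.648) = 0.3733.

ζ = 0.373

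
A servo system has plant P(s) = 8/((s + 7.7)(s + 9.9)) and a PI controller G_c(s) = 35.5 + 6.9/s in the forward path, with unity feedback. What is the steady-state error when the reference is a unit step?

0

The open loop G_c(s)P(s) has a pole at the origin (type 1), so the static position error constant is infinite and e_ss = 1/(1+∞) = 0.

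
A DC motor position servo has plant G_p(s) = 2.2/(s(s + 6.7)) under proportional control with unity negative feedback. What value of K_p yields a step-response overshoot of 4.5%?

K_p = 10.3

From %OS = 100·exp(−πζ/√(1−ζ²)) = 4.5%, ζ = −ln(0.045)/√(π²+ln²(0.045)) = 0.7025.
Characteristic equation s² + 6.7s + 2.2K_p = 0 gives ζ = 6.7/(2√(2.2K_p)).
Setting ζ = 0.7025: √(2.2K_p) = 6.7/(2·0.7025) = 4.769, so K_p = 22.74/2.2 = 10.3.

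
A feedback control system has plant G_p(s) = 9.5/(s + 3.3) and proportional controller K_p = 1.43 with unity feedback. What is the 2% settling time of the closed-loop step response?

Closed-loop transfer function: T(s) = K_p·G_p(s)/(1 + K_p·G_p(s)) = 13.58/(s + 3.3 + 13.58) = 13.58/(s + 16.88).
Time constant τ = 1/16.88 = 0.05922 s, so the 2% settling time is about 4τ = 0.237 s.

T_s ≈ 0.237 s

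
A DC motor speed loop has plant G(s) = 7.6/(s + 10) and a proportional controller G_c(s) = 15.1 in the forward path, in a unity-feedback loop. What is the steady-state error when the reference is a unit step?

The loop is type 0. Static position error constant K_pos = G_c(0)·G(0) = 15.1·0.76 = 11.48.
Steady-state error to a unit step: e_ss = 1/(1+K_pos) = 1/12.48 = 0.0802.

0.0802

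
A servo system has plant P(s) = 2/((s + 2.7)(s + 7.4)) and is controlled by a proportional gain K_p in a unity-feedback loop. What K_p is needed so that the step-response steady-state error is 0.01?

K_p = 989

Steady-state error for a unit step on this type-0 loop is 1/(1 + K_p·P(0)).
P(0) = 0.1001. Require 1/(1 + K_p·0.1001) = 0.01, so 1 + 0.1001·K_p = 100.
K_p = (100 − 1)/0.1001 = 989.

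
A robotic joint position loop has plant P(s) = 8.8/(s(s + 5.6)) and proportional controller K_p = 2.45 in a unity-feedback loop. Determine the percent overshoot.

9.3%

From 1 + K_pP(s) = 0: s² + 5.6s + 21.56 = 0 ⇒ ω_n = 4.643, ζ = 0.603.
%OS = 100·exp(−πζ/√(1−ζ²)) = 100·exp(−π·0.603/√0.6364) = 9.3%.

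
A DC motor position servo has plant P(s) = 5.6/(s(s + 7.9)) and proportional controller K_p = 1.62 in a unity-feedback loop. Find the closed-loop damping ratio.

ζ = 1.31

The closed-loop denominator is s(s+7.9) + 1.62·5.6 = s² + 7.9s + 9.072.
So ω_n² = 9.072 ⇒ ω_n = 3.012 rad/s, and ζ = 7.9/(2ω_n) = 1.31.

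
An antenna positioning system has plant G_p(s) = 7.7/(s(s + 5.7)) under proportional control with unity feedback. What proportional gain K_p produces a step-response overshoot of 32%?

K_p = 9.07

From %OS = 100·exp(−πζ/√(1−ζ²)) = 32%, ζ = −ln(0.32)/√(π²+ln²(0.32)) = 0.341.
Characteristic equation s² + 5.7s + 7.7K_p = 0 gives ζ = 5.7/(2√(7.7K_p)).
Setting ζ = 0.341: √(7.7K_p) = 5.7/(2·0.341) = 8.359, so K_p = 69.87/7.7 = 9.07.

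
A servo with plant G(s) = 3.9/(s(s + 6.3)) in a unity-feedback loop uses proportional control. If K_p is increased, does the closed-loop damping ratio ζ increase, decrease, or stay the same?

decrease

ζ = 6.3/(2√(3.9K_p)); increasing K_p raises the denominator, so ζ falls.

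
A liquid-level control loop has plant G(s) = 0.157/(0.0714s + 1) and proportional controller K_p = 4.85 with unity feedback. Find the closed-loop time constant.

Closed loop: T(s) = K_p·G/(1+K_p·G) = 0.7614/(0.0714s + 1 + 0.7614), with pole at s = −(1 + 0.7614)/0.0714 = −24.67.
Closed-loop time constant τ = 1/24.67 = 0.0405 s.

τ = 0.0405 s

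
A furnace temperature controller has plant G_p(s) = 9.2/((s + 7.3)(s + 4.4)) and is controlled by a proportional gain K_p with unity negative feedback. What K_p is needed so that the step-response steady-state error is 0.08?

Steady-state error for a unit step on this type-0 loop is 1/(1 + K_p·G_p(0)).
G_p(0) = 0.2864. Require 1/(1 + K_p·0.2864) = 0.08, so 1 + 0.2864·K_p = 12.5.
K_p = (12.5 − 1)/0.2864 = 40.2.

K_p = 40.2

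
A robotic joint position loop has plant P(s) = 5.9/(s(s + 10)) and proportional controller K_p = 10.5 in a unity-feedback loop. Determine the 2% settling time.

T_s ≈ 0.8 s

From 1 + K_pP(s) = 0: s² + 10s + 61.95 = 0 ⇒ ω_n = 7.871, ζ = 0.6353.
2% settling time T_s ≈ 4/(ζω_n) = 4/5 = 0.8 s.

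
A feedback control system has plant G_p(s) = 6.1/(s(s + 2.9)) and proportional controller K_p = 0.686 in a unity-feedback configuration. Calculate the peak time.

The closed-loop denominator s² + 2.9s + 4.185 gives ω_n = √4.185 = 2.046 and ζ = 2.9/(2ω_n) = 0.7088.
Damped frequency ω_d = ω_n√(1−ζ²) = 1.443 rad/s, so peak time T_p = π/ω_d = 2.18 s.

T_p = 2.18 s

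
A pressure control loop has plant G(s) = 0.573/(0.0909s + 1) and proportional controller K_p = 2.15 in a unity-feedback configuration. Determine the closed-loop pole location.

s = -24.55

Closed loop: T(s) = K_p·G/(1+K_p·G) = 1.232/(0.0909s + 1 + 1.232), with pole at s = −(1 + 1.232)/0.0909 = −24.55.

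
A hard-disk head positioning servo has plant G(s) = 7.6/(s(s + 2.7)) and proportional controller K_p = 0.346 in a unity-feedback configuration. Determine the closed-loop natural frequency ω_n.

The closed-loop denominator is s(s+2.7) + 0.346·7.6 = s² + 2.7s + 2.63.
So ω_n² = 2.63 ⇒ ω_n = 1.622 rad/s, and ζ = 2.7/(2ω_n) = 0.833.

ω_n = 1.62 rad/s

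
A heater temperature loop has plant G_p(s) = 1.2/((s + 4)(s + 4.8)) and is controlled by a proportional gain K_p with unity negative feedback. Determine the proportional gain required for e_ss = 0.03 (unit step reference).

K_p = 517

The loop is type 0, so e_ss(step) = 1/(1 + K_pos) with K_pos = K_p·G_p(0).
G_p(0) = 0.0625. Require 1/(1 + K_p·0.0625) = 0.03, so 1 + 0.0625·K_p = 33.33.
K_p = (33.33 − 1)/0.0625 = 517.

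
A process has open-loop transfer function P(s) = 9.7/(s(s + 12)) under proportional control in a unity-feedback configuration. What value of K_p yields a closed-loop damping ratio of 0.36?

Closed-loop characteristic equation: s² + 12s + K_p·9.7 = 0.
So ω_n = √(9.7K_p) and 2ζω_n = 12, giving ζ = 12/(2√(9.7K_p)).
Setting ζ = 0.36: √(9.7K_p) = 12/(2·0.36) = 16.67, so K_p = 277.8/9.7 = 28.6.

K_p = 28.6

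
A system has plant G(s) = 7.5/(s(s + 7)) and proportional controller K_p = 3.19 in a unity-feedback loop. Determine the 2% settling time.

T_s ≈ 1.14 s

Closed-loop characteristic equation: s² + 7s + 23.93 = 0, so ω_n = 4.891 rad/s and ζ = 7/(2·4.891) = 0.7156.
2% settling time T_s ≈ 4/(ζω_n) = 4/3.5 = 1.14 s.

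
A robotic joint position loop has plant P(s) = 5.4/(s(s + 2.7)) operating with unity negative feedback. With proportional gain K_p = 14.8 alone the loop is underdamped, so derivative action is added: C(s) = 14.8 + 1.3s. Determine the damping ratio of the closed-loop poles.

Forward path: (14.8 + 1.3s)·5.4/(s(s+2.7)). The closed-loop characteristic equation is s² + (2.7 + 5.4·1.3)s + 5.4·14.8 = 0.
That is s² + 9.72s + 79.92 = 0, so ω_n = 8.94 rad/s and ζ = 9.72/(2·8.94) = 0.5436.

ζ = 0.544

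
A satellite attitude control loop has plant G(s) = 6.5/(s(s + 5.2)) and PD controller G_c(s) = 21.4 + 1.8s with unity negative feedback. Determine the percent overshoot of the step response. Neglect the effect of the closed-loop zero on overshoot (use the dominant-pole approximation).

Forward path: (21.4 + 1.8s)·6.5/(s(s+5.2)). The closed-loop characteristic equation is s² + (5.2 + 6.5·1.8)s + 6.5·21.4 = 0.
That is s² + 16.9s + 139.1 = 0, so ω_n = 11.79 rad/s and ζ = 16.9/(2·11.79) = 0.7165.
%OS = 100·exp(−πζ/√(1−ζ²)) = 3.97%.

3.97%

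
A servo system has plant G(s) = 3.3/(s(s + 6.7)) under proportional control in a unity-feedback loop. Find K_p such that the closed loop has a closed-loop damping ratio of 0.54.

K_p = 11.7

Closed-loop characteristic equation: s² + 6.7s + K_p·3.3 = 0.
So ω_n = √(3.3K_p) and 2ζω_n = 6.7, giving ζ = 6.7/(2√(3.3K_p)).
Setting ζ = 0.54: √(3.3K_p) = 6.7/(2·0.54) = 6.204, so K_p = 38.49/3.3 = 11.7.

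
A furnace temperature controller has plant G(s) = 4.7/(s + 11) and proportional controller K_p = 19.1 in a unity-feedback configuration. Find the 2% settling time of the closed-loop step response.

Closed-loop transfer function: T(s) = K_p·G(s)/(1 + K_p·G(s)) = 89.77/(s + 11 + 89.77) = 89.77/(s + 100.8).
Time constant τ = 1/100.8 = 0.009924 s, so the 2% settling time is about 4τ = 0.0397 s.

T_s ≈ 0.0397 s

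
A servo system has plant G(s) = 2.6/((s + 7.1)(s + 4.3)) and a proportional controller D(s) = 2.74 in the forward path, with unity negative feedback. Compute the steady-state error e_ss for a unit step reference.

The loop is type 0. Static position error constant K_pos = D(0)·G(0) = 2.74·0.08516 = 0.2333.
Steady-state error to a unit step: e_ss = 1/(1+K_pos) = 1/1.233 = 0.811.

0.811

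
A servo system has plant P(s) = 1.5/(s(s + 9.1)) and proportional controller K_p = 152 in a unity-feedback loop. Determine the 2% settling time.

T_s ≈ 0.879 s

Closed-loop characteristic equation: s² + 9.1s + 228 = 0, so ω_n = 15.1 rad/s and ζ = 9.1/(2·15.1) = 0.3013.
2% settling time T_s ≈ 4/(ζω_n) = 4/4.55 = 0.879 s.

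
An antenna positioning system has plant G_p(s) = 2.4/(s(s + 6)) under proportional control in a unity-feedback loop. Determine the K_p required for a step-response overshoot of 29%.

From %OS = 100·exp(−πζ/√(1−ζ²)) = 29%, ζ = −ln(0.29)/√(π²+ln²(0.29)) = 0.3666.
Characteristic equation s² + 6s + 2.4K_p = 0 gives ζ = 6/(2√(2.4K_p)).
Setting ζ = 0.3666: √(2.4K_p) = 6/(2·0.3666) = 8.183, so K_p = 66.97/2.4 = 27.9.

K_p = 27.9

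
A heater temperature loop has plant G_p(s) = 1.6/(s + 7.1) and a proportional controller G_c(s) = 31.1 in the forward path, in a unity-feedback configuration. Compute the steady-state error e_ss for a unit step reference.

The loop is type 0. Static position error constant K_pos = G_c(0)·G_p(0) = 31.1·0.2254 = 7.008.
Steady-state error to a unit step: e_ss = 1/(1+K_pos) = 1/8.008 = 0.125.

0.125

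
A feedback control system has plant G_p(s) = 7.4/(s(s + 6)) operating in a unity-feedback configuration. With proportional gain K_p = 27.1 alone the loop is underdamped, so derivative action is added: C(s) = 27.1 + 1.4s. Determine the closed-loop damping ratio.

ζ = 0.578

Forward path: (27.1 + 1.4s)·7.4/(s(s+6)). The closed-loop characteristic equation is s² + (6 + 7.4·1.4)s + 7.4·27.1 = 0.
That is s² + 16.36s + 200.5 = 0, so ω_n = 14.16 rad/s and ζ = 16.36/(2·14.16) = 0.5776.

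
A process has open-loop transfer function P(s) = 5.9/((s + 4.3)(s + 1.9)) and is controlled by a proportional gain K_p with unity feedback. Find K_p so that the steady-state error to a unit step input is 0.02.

K_p = 67.9

The loop is type 0, so e_ss(step) = 1/(1 + K_pos) with K_pos = K_p·P(0).
P(0) = 0.7222. Require 1/(1 + K_p·0.7222) = 0.02, so 1 + 0.7222·K_p = 50.
K_p = (50 − 1)/0.7222 = 67.9.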